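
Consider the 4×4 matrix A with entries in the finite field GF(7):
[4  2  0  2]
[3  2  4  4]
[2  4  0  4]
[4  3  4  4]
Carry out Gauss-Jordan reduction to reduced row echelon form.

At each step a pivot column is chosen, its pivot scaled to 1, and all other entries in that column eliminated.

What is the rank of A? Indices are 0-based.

rank = 4

[1] R0 /= 4  ⇒  (1, 4, 0, 4)
     R1 -= 3·R0  ⇒  (0, 4, 4, 6)
     R2 -= 2·R0  ⇒  (0, 3, 0, 3)
     R3 -= 4·R0  ⇒  (0, 1, 4, 2)
[2] R1 /= 4  ⇒  (0, 1, 1, 5)
     R0 -= 4·R1  ⇒  (1, 0, 3, 5)
     R2 -= 3·R1  ⇒  (0, 0, 4, 2)
     R3 -= 1·R1  ⇒  (0, 0, 3, 4)
[3] R2 /= 4  ⇒  (0, 0, 1, 4)
     R0 -= 3·R2  ⇒  (1, 0, 0, 0)
     R1 -= 1·R2  ⇒  (0, 1, 0, 1)
     R3 -= 3·R2  ⇒  (0, 0, 0, 6)
[4] R3 /= 6  ⇒  (0, 0, 0, 1)
     R1 -= 1·R3  ⇒  (0, 1, 0, 0)
     R2 -= 4·R3  ⇒  (0, 0, 1, 0)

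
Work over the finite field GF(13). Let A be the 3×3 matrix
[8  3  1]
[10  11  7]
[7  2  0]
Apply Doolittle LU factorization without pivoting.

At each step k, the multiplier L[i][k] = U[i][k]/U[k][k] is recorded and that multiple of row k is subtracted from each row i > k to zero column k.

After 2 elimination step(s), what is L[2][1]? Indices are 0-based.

Step 1: pivot at (0,0) is 8.
  row1 ← row1 − (11)·row0  ⇒  L[1][0]=11, U row1=(0, 4, 9)
  row2 ← row2 − (9)·row0  ⇒  L[2][0]=9, U row2=(0, 1, 4)
Step 2: pivot at (1,1) is 4.
  row2 ← row2 − (10)·row1  ⇒  L[2][1]=10, U row2=(0, 0, 5)

L[2][1] = 10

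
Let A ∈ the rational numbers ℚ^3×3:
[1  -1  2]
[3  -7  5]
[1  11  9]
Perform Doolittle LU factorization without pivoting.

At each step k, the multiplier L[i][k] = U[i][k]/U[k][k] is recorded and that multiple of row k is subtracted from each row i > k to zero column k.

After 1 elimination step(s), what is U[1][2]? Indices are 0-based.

U[1][2] = -1

k=0: U[0][0]=1
  eliminate (1,0): mult=3, new row 1: (0, -4, -1); set L[1][0]=3
  eliminate (2,0): mult=1, new row 2: (0, 12, 7); set L[2][0]=1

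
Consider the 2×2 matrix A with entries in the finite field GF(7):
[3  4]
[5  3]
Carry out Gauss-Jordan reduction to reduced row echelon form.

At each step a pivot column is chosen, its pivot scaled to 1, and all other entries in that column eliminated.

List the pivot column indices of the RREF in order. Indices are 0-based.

pivot columns: 0, 1

[1] R0 /= 3  ⇒  (1, 6)
     R1 -= 5·R0  ⇒  (0, 1)
[2] R1 /= 1  ⇒  (0, 1)
     R0 -= 6·R1  ⇒  (1, 0)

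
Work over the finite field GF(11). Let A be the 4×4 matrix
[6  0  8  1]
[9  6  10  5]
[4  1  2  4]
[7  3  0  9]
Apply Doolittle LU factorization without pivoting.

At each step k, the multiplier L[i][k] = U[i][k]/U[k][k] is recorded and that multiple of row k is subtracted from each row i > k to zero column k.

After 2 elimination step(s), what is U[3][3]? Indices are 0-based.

U[3][3] = 7

k=0: U[0][0]=6
  eliminate (1,0): mult=7, new row 1: (0, 6, 9, 9); set L[1][0]=7
  eliminate (2,0): mult=8, new row 2: (0, 1, 4, 7); set L[2][0]=8
  eliminate (3,0): mult=3, new row 3: (0, 3, 9, 6); set L[3][0]=3
k=1: U[1][1]=6
  eliminate (2,1): mult=2, new row 2: (0, 0, 8, 0); set L[2][1]=2
  eliminate (3,1): mult=6, new row 3: (0, 0, 10, 7); set L[3][1]=6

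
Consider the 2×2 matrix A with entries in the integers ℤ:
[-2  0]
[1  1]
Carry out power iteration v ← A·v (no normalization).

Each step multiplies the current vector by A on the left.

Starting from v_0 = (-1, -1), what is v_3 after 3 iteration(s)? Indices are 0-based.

v_0 = (-1, -1).
v_1 = A·v_0 = (2, -2).
v_2 = A·v_1 = (-4, 0).
v_3 = A·v_2 = (8, -4).

v_3 = (8, -4)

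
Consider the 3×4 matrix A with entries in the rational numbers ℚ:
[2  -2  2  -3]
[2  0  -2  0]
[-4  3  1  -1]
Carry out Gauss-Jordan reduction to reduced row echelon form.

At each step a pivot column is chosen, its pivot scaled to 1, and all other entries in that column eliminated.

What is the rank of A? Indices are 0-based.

[1] R0 /= 2  ⇒  (1, -1, 1, -3/2)
     R1 -= 2·R0  ⇒  (0, 2, -4, 3)
     R2 -= -4·R0  ⇒  (0, -1, 5, -7)
[2] R1 /= 2  ⇒  (0, 1, -2, 3/2)
     R0 -= -1·R1  ⇒  (1, 0, -1, 0)
     R2 -= -1·R1  ⇒  (0, 0, 3, -11/2)
[3] R2 /= 3  ⇒  (0, 0, 1, -11/6)
     R0 -= -1·R2  ⇒  (1, 0, 0, -11/6)
     R1 -= -2·R2  ⇒  (0, 1, 0, -13/6)

rank = 3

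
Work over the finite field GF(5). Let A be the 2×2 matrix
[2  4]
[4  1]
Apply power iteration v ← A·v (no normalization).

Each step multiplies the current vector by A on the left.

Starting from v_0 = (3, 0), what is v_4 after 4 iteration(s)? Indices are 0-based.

v_4 = (2, 2)

v_0 = (3, 0).
v_1 = A·v_0 = (1, 2).
v_2 = A·v_1 = (0, 1).
v_3 = A·v_2 = (4, 1).
v_4 = A·v_3 = (2, 2).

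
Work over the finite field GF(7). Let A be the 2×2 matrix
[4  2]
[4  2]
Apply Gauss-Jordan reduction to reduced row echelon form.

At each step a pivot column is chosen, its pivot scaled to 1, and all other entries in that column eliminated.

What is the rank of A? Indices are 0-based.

[1] R0 /= 4  ⇒  (1, 4)
     R1 -= 4·R0  ⇒  (0, 0)
column 1 empty below row 1

rank = 1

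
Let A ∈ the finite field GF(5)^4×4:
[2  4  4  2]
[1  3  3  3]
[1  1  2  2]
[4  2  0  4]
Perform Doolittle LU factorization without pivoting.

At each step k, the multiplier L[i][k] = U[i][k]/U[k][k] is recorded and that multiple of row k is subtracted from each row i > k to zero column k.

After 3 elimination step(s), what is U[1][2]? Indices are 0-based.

Step 1: pivot at (0,0) is 2.
  row1 ← row1 − (3)·row0  ⇒  L[1][0]=3, U row1=(0, 1, 1, 2)
  row2 ← row2 − (3)·row0  ⇒  L[2][0]=3, U row2=(0, 4, 0, 1)
  row3 ← row3 − (2)·row0  ⇒  L[3][0]=2, U row3=(0, 4, 2, 0)
Step 2: pivot at (1,1) is 1.
  row2 ← row2 − (4)·row1  ⇒  L[2][1]=4, U row2=(0, 0, 1, 3)
  row3 ← row3 − (4)·row1  ⇒  L[3][1]=4, U row3=(0, 0, 3, 2)
Step 3: pivot at (2,2) is 1.
  row3 ← row3 − (3)·row2  ⇒  L[3][2]=3, U row3=(0, 0, 0, 3)

U[1][2] = 1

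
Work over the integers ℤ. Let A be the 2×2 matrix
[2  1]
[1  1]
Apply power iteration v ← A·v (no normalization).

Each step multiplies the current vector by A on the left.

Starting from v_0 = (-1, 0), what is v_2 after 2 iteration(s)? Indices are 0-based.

v_2 = (-5, -3)

v_0 = (-1, 0).
v_1 = A·v_0 = (-2, -1).
v_2 = A·v_1 = (-5, -3).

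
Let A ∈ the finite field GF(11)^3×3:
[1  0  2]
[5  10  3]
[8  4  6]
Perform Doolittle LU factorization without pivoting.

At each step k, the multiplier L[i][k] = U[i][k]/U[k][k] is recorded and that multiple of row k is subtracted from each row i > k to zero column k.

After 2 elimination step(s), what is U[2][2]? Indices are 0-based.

U[2][2] = 6

[col 0] pivot 1
  R1 -= 5*R0 → (0, 10, 4)  (L[1][0] := 5)
  R2 -= 8*R0 → (0, 4, 1)  (L[2][0] := 8)
[col 1] pivot 10
  R2 -= 7*R1 → (0, 0, 6)  (L[2][1] := 7)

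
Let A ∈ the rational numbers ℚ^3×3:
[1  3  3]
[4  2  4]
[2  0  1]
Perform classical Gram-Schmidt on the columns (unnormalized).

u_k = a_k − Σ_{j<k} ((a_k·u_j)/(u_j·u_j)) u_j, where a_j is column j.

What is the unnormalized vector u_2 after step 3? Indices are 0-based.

Step 1: u_0 = a_0 = (1, 4, 2).
Step 2: u_1 = a_1 − (11/21)·u_0 = (52/21, -2/21, -22/21).
Step 3: u_2 = a_2 − (1)·u_0 − (63/76)·u_1 = (-1/19, 3/38, -5/38).

u_2 = (-1/19, 3/38, -5/38)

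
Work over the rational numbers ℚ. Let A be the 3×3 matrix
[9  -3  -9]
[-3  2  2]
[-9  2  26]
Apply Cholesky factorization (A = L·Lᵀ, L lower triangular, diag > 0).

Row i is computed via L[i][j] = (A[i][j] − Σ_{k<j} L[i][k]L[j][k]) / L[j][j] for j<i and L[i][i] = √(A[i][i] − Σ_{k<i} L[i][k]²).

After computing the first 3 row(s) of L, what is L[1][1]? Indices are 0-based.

Step 1: L[0][0] = √(9) = 3.
  L[1][0] = (-3) / L[0][0] = -1.
Step 2: L[1][1] = √(1) = 1.
  L[2][0] = (-9) / L[0][0] = -3.
  L[2][1] = (-1) / L[1][1] = -1.
Step 3: L[2][2] = √(16) = 4.

L[1][1] = 1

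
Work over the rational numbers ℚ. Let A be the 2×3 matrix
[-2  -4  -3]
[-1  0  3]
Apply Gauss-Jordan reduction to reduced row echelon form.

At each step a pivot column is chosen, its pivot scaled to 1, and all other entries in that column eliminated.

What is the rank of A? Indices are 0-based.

pivot(0,0)=-2: scale R0 → (1, 2, 3/2)
  clear (1,0): R1 −= (-1)R0 → (0, 2, 9/2)
pivot(1,1)=2: scale R1 → (0, 1, 9/4)
  clear (0,1): R0 −= (2)R1 → (1, 0, -3)

rank = 2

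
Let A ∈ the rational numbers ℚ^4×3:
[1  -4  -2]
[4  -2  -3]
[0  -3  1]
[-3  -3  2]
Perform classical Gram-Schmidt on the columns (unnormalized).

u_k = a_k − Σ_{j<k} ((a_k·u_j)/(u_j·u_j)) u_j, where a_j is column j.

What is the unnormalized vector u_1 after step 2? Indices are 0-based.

Step 1: u_0 = a_0 = (1, 4, 0, -3).
Step 2: u_1 = a_1 − (-3/26)·u_0 = (-101/26, -20/13, -3, -87/26).

u_1 = (-101/26, -20/13, -3, -87/26)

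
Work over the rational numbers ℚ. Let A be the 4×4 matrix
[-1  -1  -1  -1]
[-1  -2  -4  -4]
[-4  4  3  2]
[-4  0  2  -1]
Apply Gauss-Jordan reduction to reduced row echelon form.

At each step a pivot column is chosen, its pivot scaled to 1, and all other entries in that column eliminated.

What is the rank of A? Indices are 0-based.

rank = 4

step 1: normalize row 0 (÷-1) = (1, 1, 1, 1)
  row 1: subtract -1×row0 = (0, -1, -3, -3)
  row 2: subtract -4×row0 = (0, 8, 7, 6)
  row 3: subtract -4×row0 = (0, 4, 6, 3)
step 2: normalize row 1 (÷-1) = (0, 1, 3, 3)
  row 0: subtract 1×row1 = (1, 0, -2, -2)
  row 2: subtract 8×row1 = (0, 0, -17, -18)
  row 3: subtract 4×row1 = (0, 0, -6, -9)
step 3: normalize row 2 (÷-17) = (0, 0, 1, 18/17)
  row 0: subtract -2×row2 = (1, 0, 0, 2/17)
  row 1: subtract 3×row2 = (0, 1, 0, -3/17)
  row 3: subtract -6×row2 = (0, 0, 0, -45/17)
step 4: normalize row 3 (÷-45/17) = (0, 0, 0, 1)
  row 0: subtract 2/17×row3 = (1, 0, 0, 0)
  row 1: subtract -3/17×row3 = (0, 1, 0, 0)
  row 2: subtract 18/17×row3 = (0, 0, 1, 0)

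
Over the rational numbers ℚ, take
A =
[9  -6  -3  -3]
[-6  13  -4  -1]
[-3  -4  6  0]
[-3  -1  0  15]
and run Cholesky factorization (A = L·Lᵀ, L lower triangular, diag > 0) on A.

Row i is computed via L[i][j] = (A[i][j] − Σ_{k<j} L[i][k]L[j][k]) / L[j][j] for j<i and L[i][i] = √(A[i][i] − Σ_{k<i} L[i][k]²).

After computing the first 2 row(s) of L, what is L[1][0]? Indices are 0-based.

L[1][0] = -2

Step 1: L[0][0] = √(9) = 3.
  L[1][0] = (-6) / L[0][0] = -2.
Step 2: L[1][1] = √(9) = 3.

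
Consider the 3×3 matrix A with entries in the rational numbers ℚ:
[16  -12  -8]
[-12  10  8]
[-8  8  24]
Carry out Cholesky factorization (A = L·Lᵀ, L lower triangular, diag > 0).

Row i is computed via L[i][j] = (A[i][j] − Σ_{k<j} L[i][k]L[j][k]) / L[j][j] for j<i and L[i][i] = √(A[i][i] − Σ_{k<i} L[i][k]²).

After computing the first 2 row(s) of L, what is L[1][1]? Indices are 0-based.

L[1][1] = 1

Step 1: L[0][0] = √(16) = 4.
  L[1][0] = (-12) / L[0][0] = -3.
Step 2: L[1][1] = √(1) = 1.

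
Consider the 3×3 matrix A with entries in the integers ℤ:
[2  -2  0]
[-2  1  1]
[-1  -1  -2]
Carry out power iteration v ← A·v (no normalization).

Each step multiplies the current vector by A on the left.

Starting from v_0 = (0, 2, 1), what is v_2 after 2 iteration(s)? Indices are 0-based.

v_0 = (0, 2, 1).
v_1 = A·v_0 = (-4, 3, -4).
v_2 = A·v_1 = (-14, 7, 9).

v_2 = (-14, 7, 9)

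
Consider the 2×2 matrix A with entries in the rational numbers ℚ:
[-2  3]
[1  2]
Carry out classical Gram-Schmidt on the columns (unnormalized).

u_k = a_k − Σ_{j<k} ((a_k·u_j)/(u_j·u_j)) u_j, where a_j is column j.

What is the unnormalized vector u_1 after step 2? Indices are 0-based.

Step 1: u_0 = a_0 = (-2, 1).
Step 2: u_1 = a_1 − (-4/5)·u_0 = (7/5, 14/5).

u_1 = (7/5, 14/5)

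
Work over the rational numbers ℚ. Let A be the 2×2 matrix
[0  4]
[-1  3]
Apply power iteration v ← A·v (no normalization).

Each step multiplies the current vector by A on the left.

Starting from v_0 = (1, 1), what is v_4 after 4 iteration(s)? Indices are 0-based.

v_0 = (1, 1).
v_1 = A·v_0 = (4, 2).
v_2 = A·v_1 = (8, 2).
v_3 = A·v_2 = (8, -2).
v_4 = A·v_3 = (-8, -14).

v_4 = (-8, -14)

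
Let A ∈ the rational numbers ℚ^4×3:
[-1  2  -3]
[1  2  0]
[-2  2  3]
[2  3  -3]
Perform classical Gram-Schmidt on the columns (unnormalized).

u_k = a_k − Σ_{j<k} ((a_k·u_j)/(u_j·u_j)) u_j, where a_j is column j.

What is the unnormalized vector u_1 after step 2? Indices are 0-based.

u_1 = (11/5, 9/5, 12/5, 13/5)

Step 1: u_0 = a_0 = (-1, 1, -2, 2).
Step 2: u_1 = a_1 − (1/5)·u_0 = (11/5, 9/5, 12/5, 13/5).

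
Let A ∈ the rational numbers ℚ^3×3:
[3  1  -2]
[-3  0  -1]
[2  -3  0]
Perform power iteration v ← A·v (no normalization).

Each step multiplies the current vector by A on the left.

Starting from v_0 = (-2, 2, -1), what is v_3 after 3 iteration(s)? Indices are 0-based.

v_0 = (-2, 2, -1).
v_1 = A·v_0 = (-2, 7, -10).
v_2 = A·v_1 = (21, 16, -25).
v_3 = A·v_2 = (129, -38, -6).

v_3 = (129, -38, -6)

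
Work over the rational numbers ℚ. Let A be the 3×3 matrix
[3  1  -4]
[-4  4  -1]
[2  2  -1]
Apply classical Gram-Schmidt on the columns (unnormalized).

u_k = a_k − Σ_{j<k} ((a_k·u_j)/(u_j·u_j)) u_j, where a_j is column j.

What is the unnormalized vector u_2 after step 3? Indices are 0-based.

u_2 = (-52/33, -13/33, 52/33)

Step 1: u_0 = a_0 = (3, -4, 2).
Step 2: u_1 = a_1 − (-9/29)·u_0 = (56/29, 80/29, 76/29).
Step 3: u_2 = a_2 − (-10/29)·u_0 − (-95/132)·u_1 = (-52/33, -13/33, 52/33).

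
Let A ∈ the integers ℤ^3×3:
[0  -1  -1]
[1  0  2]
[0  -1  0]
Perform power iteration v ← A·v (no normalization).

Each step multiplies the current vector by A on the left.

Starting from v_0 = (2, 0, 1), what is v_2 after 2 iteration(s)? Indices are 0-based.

v_2 = (-4, -1, -4)

v_0 = (2, 0, 1).
v_1 = A·v_0 = (-1, 4, 0).
v_2 = A·v_1 = (-4, -1, -4).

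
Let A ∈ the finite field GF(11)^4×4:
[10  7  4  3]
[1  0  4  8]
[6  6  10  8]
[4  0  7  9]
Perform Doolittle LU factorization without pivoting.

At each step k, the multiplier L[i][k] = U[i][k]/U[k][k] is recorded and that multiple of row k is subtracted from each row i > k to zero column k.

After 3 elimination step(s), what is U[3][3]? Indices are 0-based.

U[3][3] = 3

Step 1: pivot at (0,0) is 10.
  row1 ← row1 − (10)·row0  ⇒  L[1][0]=10, U row1=(0, 7, 8, 0)
  row2 ← row2 − (5)·row0  ⇒  L[2][0]=5, U row2=(0, 4, 1, 4)
  row3 ← row3 − (7)·row0  ⇒  L[3][0]=7, U row3=(0, 6, 1, 10)
Step 2: pivot at (1,1) is 7.
  row2 ← row2 − (10)·row1  ⇒  L[2][1]=10, U row2=(0, 0, 9, 4)
  row3 ← row3 − (4)·row1  ⇒  L[3][1]=4, U row3=(0, 0, 2, 10)
Step 3: pivot at (2,2) is 9.
  row3 ← row3 − (10)·row2  ⇒  L[3][2]=10, U row3=(0, 0, 0, 3)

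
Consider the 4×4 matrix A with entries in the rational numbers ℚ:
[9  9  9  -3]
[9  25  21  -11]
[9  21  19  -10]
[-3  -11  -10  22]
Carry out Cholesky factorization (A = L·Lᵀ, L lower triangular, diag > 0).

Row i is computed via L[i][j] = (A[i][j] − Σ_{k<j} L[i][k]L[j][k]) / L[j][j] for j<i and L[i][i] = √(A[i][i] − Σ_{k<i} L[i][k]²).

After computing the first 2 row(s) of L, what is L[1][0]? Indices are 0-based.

Step 1: L[0][0] = √(9) = 3.
  L[1][0] = (9) / L[0][0] = 3.
Step 2: L[1][1] = √(16) = 4.

L[1][0] = 3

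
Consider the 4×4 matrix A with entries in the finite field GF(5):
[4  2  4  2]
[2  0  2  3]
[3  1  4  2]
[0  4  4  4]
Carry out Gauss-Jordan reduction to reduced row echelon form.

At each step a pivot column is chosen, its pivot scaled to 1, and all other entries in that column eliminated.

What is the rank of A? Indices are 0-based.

rank = 4

step 1: normalize row 0 (÷4) = (1, 3, 1, 3)
  row 1: subtract 2×row0 = (0, 4, 0, 2)
  row 2: subtract 3×row0 = (0, 2, 1, 3)
step 2: normalize row 1 (÷4) = (0, 1, 0, 3)
  row 0: subtract 3×row1 = (1, 0, 1, 4)
  row 2: subtract 2×row1 = (0, 0, 1, 2)
  row 3: subtract 4×row1 = (0, 0, 4, 2)
step 3: normalize row 2 (÷1) = (0, 0, 1, 2)
  row 0: subtract 1×row2 = (1, 0, 0, 2)
  row 3: subtract 4×row2 = (0, 0, 0, 4)
step 4: normalize row 3 (÷4) = (0, 0, 0, 1)
  row 0: subtract 2×row3 = (1, 0, 0, 0)
  row 1: subtract 3×row3 = (0, 1, 0, 0)
  row 2: subtract 2×row3 = (0, 0, 1, 0)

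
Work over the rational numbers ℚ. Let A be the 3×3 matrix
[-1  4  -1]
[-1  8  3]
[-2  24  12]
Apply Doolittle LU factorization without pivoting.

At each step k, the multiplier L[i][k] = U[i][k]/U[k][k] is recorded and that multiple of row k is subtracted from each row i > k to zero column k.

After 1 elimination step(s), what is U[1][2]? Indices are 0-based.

k=0: U[0][0]=-1
  eliminate (1,0): mult=1, new row 1: (0, 4, 4); set L[1][0]=1
  eliminate (2,0): mult=2, new row 2: (0, 16, 14); set L[2][0]=2

U[1][2] = 4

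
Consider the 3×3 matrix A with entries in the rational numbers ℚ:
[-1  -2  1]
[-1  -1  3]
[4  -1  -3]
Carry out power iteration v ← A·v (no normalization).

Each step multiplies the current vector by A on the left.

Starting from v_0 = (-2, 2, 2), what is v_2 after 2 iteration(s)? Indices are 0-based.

v_0 = (-2, 2, 2).
v_1 = A·v_0 = (0, 6, -16).
v_2 = A·v_1 = (-28, -54, 42).

v_2 = (-28, -54, 42)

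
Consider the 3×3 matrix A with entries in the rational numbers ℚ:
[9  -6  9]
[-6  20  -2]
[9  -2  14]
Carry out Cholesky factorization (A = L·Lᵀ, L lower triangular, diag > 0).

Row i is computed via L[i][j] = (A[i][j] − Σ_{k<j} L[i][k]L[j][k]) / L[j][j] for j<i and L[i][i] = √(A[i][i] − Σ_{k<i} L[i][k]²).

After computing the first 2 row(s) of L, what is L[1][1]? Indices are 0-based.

Step 1: L[0][0] = √(9) = 3.
  L[1][0] = (-6) / L[0][0] = -2.
Step 2: L[1][1] = √(16) = 4.

L[1][1] = 4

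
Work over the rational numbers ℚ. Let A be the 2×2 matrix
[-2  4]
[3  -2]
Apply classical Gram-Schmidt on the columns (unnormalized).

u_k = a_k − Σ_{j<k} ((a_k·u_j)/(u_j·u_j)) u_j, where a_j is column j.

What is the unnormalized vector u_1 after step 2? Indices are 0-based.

Step 1: u_0 = a_0 = (-2, 3).
Step 2: u_1 = a_1 − (-14/13)·u_0 = (24/13, 16/13).

u_1 = (24/13, 16/13)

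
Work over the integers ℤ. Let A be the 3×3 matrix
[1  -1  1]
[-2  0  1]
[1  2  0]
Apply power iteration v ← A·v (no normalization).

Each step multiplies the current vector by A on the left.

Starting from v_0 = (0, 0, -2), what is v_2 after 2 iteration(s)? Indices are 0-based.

v_2 = (0, 4, -6)

v_0 = (0, 0, -2).
v_1 = A·v_0 = (-2, -2, 0).
v_2 = A·v_1 = (0, 4, -6).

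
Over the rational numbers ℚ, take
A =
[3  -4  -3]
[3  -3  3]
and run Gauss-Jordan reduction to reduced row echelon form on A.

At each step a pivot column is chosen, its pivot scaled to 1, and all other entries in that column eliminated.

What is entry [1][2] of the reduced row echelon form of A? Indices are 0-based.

step 1: normalize row 0 (÷3) = (1, -4/3, -1)
  row 1: subtract 3×row0 = (0, 1, 6)
step 2: normalize row 1 (÷1) = (0, 1, 6)
  row 0: subtract -4/3×row1 = (1, 0, 7)

M[1][2] = 6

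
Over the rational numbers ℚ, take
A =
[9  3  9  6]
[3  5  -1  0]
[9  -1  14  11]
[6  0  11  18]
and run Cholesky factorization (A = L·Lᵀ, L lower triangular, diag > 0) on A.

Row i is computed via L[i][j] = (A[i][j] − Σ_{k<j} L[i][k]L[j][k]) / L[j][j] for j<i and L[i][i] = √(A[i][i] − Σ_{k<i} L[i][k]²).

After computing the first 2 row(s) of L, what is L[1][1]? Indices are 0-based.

Step 1: L[0][0] = √(9) = 3.
  L[1][0] = (3) / L[0][0] = 1.
Step 2: L[1][1] = √(4) = 2.

L[1][1] = 2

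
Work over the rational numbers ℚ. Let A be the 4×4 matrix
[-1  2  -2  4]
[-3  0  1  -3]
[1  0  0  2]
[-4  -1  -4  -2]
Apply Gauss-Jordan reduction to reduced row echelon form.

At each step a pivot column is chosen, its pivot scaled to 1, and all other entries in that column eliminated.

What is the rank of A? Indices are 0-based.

rank = 4

pivot(0,0)=-1: scale R0 → (1, -2, 2, -4)
  clear (1,0): R1 −= (-3)R0 → (0, -6, 7, -15)
  clear (2,0): R2 −= (1)R0 → (0, 2, -2, 6)
  clear (3,0): R3 −= (-4)R0 → (0, -9, 4, -18)
pivot(1,1)=-6: scale R1 → (0, 1, -7/6, 5/2)
  clear (0,1): R0 −= (-2)R1 → (1, 0, -1/3, 1)
  clear (2,1): R2 −= (2)R1 → (0, 0, 1/3, 1)
  clear (3,1): R3 −= (-9)R1 → (0, 0, -13/2, 9/2)
pivot(2,2)=1/3: scale R2 → (0, 0, 1, 3)
  clear (0,2): R0 −= (-1/3)R2 → (1, 0, 0, 2)
  clear (1,2): R1 −= (-7/6)R2 → (0, 1, 0, 6)
  clear (3,2): R3 −= (-13/2)R2 → (0, 0, 0, 24)
pivot(3,3)=24: scale R3 → (0, 0, 0, 1)
  clear (0,3): R0 −= (2)R3 → (1, 0, 0, 0)
  clear (1,3): R1 −= (6)R3 → (0, 1, 0, 0)
  clear (2,3): R2 −= (3)R3 → (0, 0, 1, 0)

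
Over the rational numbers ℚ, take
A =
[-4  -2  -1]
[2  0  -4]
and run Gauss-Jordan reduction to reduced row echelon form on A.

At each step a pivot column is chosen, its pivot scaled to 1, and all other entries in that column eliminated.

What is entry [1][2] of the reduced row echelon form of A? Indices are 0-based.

[1] R0 /= -4  ⇒  (1, 1/2, 1/4)
     R1 -= 2·R0  ⇒  (0, -1, -9/2)
[2] R1 /= -1  ⇒  (0, 1, 9/2)
     R0 -= 1/2·R1  ⇒  (1, 0, -2)

M[1][2] = 9/2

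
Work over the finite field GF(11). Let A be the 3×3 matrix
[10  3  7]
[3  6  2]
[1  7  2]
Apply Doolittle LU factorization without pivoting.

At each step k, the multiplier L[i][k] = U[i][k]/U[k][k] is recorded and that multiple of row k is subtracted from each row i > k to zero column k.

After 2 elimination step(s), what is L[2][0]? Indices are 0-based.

Step 1: pivot at (0,0) is 10.
  row1 ← row1 − (8)·row0  ⇒  L[1][0]=8, U row1=(0, 4, 1)
  row2 ← row2 − (10)·row0  ⇒  L[2][0]=10, U row2=(0, 10, 9)
Step 2: pivot at (1,1) is 4.
  row2 ← row2 − (8)·row1  ⇒  L[2][1]=8, U row2=(0, 0, 1)

L[2][0] = 10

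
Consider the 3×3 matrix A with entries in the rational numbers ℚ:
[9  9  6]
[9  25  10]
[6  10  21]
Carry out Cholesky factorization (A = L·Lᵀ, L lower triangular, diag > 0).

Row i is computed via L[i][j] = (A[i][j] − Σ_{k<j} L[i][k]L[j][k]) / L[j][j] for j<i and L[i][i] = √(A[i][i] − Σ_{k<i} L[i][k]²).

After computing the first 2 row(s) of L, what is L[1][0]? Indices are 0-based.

Step 1: L[0][0] = √(9) = 3.
  L[1][0] = (9) / L[0][0] = 3.
Step 2: L[1][1] = √(16) = 4.

L[1][0] = 3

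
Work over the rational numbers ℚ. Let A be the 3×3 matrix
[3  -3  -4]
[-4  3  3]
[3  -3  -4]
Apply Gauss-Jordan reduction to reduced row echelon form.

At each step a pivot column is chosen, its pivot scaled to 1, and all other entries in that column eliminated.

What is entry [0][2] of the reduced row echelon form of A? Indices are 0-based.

M[0][2] = 1

step 1: normalize row 0 (÷3) = (1, -1, -4/3)
  row 1: subtract -4×row0 = (0, -1, -7/3)
  row 2: subtract 3×row0 = (0, 0, 0)
step 2: normalize row 1 (÷-1) = (0, 1, 7/3)
  row 0: subtract -1×row1 = (1, 0, 1)
skip col 2 (zero from row 2)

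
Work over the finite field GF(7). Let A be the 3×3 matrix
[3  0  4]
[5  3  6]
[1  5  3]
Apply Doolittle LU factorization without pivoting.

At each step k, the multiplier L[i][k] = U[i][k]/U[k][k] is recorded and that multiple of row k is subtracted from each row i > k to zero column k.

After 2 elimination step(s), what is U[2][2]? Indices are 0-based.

k=0: U[0][0]=3
  eliminate (1,0): mult=4, new row 1: (0, 3, 4); set L[1][0]=4
  eliminate (2,0): mult=5, new row 2: (0, 5, 4); set L[2][0]=5
k=1: U[1][1]=3
  eliminate (2,1): mult=4, new row 2: (0, 0, 2); set L[2][1]=4

U[2][2] = 2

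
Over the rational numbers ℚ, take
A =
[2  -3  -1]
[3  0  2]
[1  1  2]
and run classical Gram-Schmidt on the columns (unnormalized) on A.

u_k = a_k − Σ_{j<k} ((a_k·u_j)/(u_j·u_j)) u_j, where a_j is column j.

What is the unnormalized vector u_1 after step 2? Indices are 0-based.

u_1 = (-16/7, 15/14, 19/14)

Step 1: u_0 = a_0 = (2, 3, 1).
Step 2: u_1 = a_1 − (-5/14)·u_0 = (-16/7, 15/14, 19/14).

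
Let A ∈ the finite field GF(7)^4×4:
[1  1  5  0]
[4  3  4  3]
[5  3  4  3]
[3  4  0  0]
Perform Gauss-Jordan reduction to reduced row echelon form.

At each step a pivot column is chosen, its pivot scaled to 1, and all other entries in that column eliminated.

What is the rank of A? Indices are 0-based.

step 1: normalize row 0 (÷1) = (1, 1, 5, 0)
  row 1: subtract 4×row0 = (0, 6, 5, 3)
  row 2: subtract 5×row0 = (0, 5, 0, 3)
  row 3: subtract 3×row0 = (0, 1, 6, 0)
step 2: normalize row 1 (÷6) = (0, 1, 2, 4)
  row 0: subtract 1×row1 = (1, 0, 3, 3)
  row 2: subtract 5×row1 = (0, 0, 4, 4)
  row 3: subtract 1×row1 = (0, 0, 4, 3)
step 3: normalize row 2 (÷4) = (0, 0, 1, 1)
  row 0: subtract 3×row2 = (1, 0, 0, 0)
  row 1: subtract 2×row2 = (0, 1, 0, 2)
  row 3: subtract 4×row2 = (0, 0, 0, 6)
step 4: normalize row 3 (÷6) = (0, 0, 0, 1)
  row 1: subtract 2×row3 = (0, 1, 0, 0)
  row 2: subtract 1×row3 = (0, 0, 1, 0)

rank = 4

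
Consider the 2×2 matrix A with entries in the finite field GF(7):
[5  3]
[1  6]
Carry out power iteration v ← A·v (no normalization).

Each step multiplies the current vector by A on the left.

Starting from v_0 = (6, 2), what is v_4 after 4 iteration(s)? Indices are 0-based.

v_0 = (6, 2).
v_1 = A·v_0 = (1, 4).
v_2 = A·v_1 = (3, 4).
v_3 = A·v_2 = (6, 6).
v_4 = A·v_3 = (6, 0).

v_4 = (6, 0)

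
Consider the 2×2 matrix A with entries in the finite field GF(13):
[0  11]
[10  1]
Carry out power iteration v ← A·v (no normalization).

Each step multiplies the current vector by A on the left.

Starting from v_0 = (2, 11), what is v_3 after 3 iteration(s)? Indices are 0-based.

v_0 = (2, 11).
v_1 = A·v_0 = (4, 5).
v_2 = A·v_1 = (3, 6).
v_3 = A·v_2 = (1, 10).

v_3 = (1, 10)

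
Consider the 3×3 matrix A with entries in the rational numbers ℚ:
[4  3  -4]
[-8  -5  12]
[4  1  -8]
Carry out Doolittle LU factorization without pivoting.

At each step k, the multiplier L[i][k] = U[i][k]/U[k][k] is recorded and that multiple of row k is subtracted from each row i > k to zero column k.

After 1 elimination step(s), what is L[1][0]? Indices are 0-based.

k=0: U[0][0]=4
  eliminate (1,0): mult=-2, new row 1: (0, 1, 4); set L[1][0]=-2
  eliminate (2,0): mult=1, new row 2: (0, -2, -4); set L[2][0]=1

L[1][0] = -2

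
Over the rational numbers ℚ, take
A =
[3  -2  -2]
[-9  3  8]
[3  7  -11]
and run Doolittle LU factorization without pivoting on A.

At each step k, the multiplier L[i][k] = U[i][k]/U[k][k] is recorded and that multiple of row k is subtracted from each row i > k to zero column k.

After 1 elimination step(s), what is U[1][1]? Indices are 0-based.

U[1][1] = -3

[col 0] pivot 3
  R1 -= -3*R0 → (0, -3, 2)  (L[1][0] := -3)
  R2 -= 1*R0 → (0, 9, -9)  (L[2][0] := 1)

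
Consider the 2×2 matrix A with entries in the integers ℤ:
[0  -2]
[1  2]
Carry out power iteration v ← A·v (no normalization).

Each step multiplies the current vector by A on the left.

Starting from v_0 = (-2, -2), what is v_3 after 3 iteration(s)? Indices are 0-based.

v_0 = (-2, -2).
v_1 = A·v_0 = (4, -6).
v_2 = A·v_1 = (12, -8).
v_3 = A·v_2 = (16, -4).

v_3 = (16, -4)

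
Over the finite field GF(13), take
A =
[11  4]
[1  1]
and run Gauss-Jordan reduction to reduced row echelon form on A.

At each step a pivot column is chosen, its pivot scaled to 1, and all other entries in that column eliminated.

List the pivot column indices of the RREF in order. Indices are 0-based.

pivot(0,0)=11: scale R0 → (1, 11)
  clear (1,0): R1 −= (1)R0 → (0, 3)
pivot(1,1)=3: scale R1 → (0, 1)
  clear (0,1): R0 −= (11)R1 → (1, 0)

pivot columns: 0, 1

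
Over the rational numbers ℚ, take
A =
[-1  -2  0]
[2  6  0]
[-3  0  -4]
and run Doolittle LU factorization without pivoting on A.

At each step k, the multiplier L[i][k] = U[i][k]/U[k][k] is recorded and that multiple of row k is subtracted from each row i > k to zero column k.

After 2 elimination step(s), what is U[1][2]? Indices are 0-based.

[col 0] pivot -1
  R1 -= -2*R0 → (0, 2, 0)  (L[1][0] := -2)
  R2 -= 3*R0 → (0, 6, -4)  (L[2][0] := 3)
[col 1] pivot 2
  R2 -= 3*R1 → (0, 0, -4)  (L[2][1] := 3)

U[1][2] = 0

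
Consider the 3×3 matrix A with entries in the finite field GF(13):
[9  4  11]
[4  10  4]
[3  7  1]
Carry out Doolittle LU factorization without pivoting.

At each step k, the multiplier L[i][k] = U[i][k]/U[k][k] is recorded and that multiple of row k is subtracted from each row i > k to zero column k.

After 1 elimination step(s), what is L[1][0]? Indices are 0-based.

L[1][0] = 12

Step 1: pivot at (0,0) is 9.
  row1 ← row1 − (12)·row0  ⇒  L[1][0]=12, U row1=(0, 1, 2)
  row2 ← row2 − (9)·row0  ⇒  L[2][0]=9, U row2=(0, 10, 6)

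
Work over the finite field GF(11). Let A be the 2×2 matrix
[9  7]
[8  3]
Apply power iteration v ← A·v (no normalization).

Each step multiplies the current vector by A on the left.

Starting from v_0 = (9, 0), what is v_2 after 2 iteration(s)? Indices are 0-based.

v_2 = (1, 6)

v_0 = (9, 0).
v_1 = A·v_0 = (4, 6).
v_2 = A·v_1 = (1, 6).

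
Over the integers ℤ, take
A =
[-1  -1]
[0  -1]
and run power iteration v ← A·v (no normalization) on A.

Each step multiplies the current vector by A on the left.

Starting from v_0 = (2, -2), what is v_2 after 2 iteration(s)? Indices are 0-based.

v_2 = (-2, -2)

v_0 = (2, -2).
v_1 = A·v_0 = (0, 2).
v_2 = A·v_1 = (-2, -2).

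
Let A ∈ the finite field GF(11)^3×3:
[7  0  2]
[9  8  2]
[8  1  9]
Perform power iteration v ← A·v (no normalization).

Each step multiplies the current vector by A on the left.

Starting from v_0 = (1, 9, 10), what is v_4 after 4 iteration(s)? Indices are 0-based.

v_4 = (0, 0, 2)

v_0 = (1, 9, 10).
v_1 = A·v_0 = (5, 2, 8).
v_2 = A·v_1 = (7, 0, 4).
v_3 = A·v_2 = (2, 5, 4).
v_4 = A·v_3 = (0, 0, 2).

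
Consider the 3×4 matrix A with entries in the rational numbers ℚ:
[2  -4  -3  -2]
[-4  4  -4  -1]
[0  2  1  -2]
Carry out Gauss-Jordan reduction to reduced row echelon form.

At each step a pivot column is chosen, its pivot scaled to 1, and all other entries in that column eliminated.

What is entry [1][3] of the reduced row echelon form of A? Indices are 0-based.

M[1][3] = -25/16

step 1: normalize row 0 (÷2) = (1, -2, -3/2, -1)
  row 1: subtract -4×row0 = (0, -4, -10, -5)
step 2: normalize row 1 (÷-4) = (0, 1, 5/2, 5/4)
  row 0: subtract -2×row1 = (1, 0, 7/2, 3/2)
  row 2: subtract 2×row1 = (0, 0, -4, -9/2)
step 3: normalize row 2 (÷-4) = (0, 0, 1, 9/8)
  row 0: subtract 7/2×row2 = (1, 0, 0, -39/16)
  row 1: subtract 5/2×row2 = (0, 1, 0, -25/16)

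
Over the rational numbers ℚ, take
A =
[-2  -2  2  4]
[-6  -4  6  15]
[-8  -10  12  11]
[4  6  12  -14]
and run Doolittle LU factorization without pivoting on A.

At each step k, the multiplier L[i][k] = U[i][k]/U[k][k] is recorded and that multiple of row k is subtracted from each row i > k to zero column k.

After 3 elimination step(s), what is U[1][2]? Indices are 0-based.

Step 1: pivot at (0,0) is -2.
  row1 ← row1 − (3)·row0  ⇒  L[1][0]=3, U row1=(0, 2, 0, 3)
  row2 ← row2 − (4)·row0  ⇒  L[2][0]=4, U row2=(0, -2, 4, -5)
  row3 ← row3 − (-2)·row0  ⇒  L[3][0]=-2, U row3=(0, 2, 16, -6)
Step 2: pivot at (1,1) is 2.
  row2 ← row2 − (-1)·row1  ⇒  L[2][1]=-1, U row2=(0, 0, 4, -2)
  row3 ← row3 − (1)·row1  ⇒  L[3][1]=1, U row3=(0, 0, 16, -9)
Step 3: pivot at (2,2) is 4.
  row3 ← row3 − (4)·row2  ⇒  L[3][2]=4, U row3=(0, 0, 0, -1)

U[1][2] = 0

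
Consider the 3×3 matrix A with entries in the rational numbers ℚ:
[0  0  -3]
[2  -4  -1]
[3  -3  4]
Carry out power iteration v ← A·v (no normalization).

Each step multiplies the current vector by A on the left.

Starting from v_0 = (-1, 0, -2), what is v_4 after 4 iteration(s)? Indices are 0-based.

v_0 = (-1, 0, -2).
v_1 = A·v_0 = (6, 0, -11).
v_2 = A·v_1 = (33, 23, -26).
v_3 = A·v_2 = (78, 0, -74).
v_4 = A·v_3 = (222, 230, -62).

v_4 = (222, 230, -62)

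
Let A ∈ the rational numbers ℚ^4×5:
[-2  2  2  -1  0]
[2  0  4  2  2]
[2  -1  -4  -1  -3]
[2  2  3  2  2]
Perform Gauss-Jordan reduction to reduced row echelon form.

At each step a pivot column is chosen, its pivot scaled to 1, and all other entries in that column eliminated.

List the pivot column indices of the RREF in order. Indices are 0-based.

pivot(0,0)=-2: scale R0 → (1, -1, -1, 1/2, 0)
  clear (1,0): R1 −= (2)R0 → (0, 2, 6, 1, 2)
  clear (2,0): R2 −= (2)R0 → (0, 1, -2, -2, -3)
  clear (3,0): R3 −= (2)R0 → (0, 4, 5, 1, 2)
pivot(1,1)=2: scale R1 → (0, 1, 3, 1/2, 1)
  clear (0,1): R0 −= (-1)R1 → (1, 0, 2, 1, 1)
  clear (2,1): R2 −= (1)R1 → (0, 0, -5, -5/2, -4)
  clear (3,1): R3 −= (4)R1 → (0, 0, -7, -1, -2)
pivot(2,2)=-5: scale R2 → (0, 0, 1, 1/2, 4/5)
  clear (0,2): R0 −= (2)R2 → (1, 0, 0, 0, -3/5)
  clear (1,2): R1 −= (3)R2 → (0, 1, 0, -1, -7/5)
  clear (3,2): R3 −= (-7)R2 → (0, 0, 0, 5/2, 18/5)
pivot(3,3)=5/2: scale R3 → (0, 0, 0, 1, 36/25)
  clear (1,3): R1 −= (-1)R3 → (0, 1, 0, 0, 1/25)
  clear (2,3): R2 −= (1/2)R3 → (0, 0, 1, 0, 2/25)

pivot columns: 0, 1, 2, 3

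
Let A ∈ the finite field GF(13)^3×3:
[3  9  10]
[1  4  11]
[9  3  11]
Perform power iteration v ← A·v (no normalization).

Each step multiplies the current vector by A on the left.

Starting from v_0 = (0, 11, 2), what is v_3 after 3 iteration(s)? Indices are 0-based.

v_0 = (0, 11, 2).
v_1 = A·v_0 = (2, 1, 3).
v_2 = A·v_1 = (6, 0, 2).
v_3 = A·v_2 = (12, 2, 11).

v_3 = (12, 2, 11)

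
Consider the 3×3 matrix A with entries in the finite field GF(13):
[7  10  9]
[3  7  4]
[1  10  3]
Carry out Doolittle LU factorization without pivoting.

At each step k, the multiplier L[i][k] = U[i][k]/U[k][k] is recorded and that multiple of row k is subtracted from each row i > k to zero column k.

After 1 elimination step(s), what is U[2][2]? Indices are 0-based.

Step 1: pivot at (0,0) is 7.
  row1 ← row1 − (6)·row0  ⇒  L[1][0]=6, U row1=(0, 12, 2)
  row2 ← row2 − (2)·row0  ⇒  L[2][0]=2, U row2=(0, 3, 11)

U[2][2] = 11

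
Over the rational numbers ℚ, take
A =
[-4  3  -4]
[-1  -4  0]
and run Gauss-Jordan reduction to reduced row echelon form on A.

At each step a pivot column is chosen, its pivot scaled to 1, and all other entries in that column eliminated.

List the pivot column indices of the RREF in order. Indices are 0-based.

pivot(0,0)=-4: scale R0 → (1, -3/4, 1)
  clear (1,0): R1 −= (-1)R0 → (0, -19/4, 1)
pivot(1,1)=-19/4: scale R1 → (0, 1, -4/19)
  clear (0,1): R0 −= (-3/4)R1 → (1, 0, 16/19)

pivot columns: 0, 1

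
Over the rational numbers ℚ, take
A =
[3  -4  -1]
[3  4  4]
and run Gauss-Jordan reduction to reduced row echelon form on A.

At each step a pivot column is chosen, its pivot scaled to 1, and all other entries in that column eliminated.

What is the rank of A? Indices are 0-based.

rank = 2

[1] R0 /= 3  ⇒  (1, -4/3, -1/3)
     R1 -= 3·R0  ⇒  (0, 8, 5)
[2] R1 /= 8  ⇒  (0, 1, 5/8)
     R0 -= -4/3·R1  ⇒  (1, 0, 1/2)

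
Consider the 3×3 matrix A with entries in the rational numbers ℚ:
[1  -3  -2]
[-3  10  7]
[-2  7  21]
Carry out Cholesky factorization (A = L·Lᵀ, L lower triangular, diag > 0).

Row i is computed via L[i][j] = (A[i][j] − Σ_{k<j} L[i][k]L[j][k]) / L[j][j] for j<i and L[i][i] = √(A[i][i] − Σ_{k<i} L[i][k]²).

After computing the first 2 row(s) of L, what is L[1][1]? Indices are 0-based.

Step 1: L[0][0] = √(1) = 1.
  L[1][0] = (-3) / L[0][0] = -3.
Step 2: L[1][1] = √(1) = 1.

L[1][1] = 1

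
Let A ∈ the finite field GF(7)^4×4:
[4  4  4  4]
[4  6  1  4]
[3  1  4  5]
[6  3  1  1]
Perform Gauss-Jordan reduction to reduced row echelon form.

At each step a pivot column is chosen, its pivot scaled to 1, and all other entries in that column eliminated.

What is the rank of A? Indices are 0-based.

rank = 4

pivot(0,0)=4: scale R0 → (1, 1, 1, 1)
  clear (1,0): R1 −= (4)R0 → (0, 2, 4, 0)
  clear (2,0): R2 −= (3)R0 → (0, 5, 1, 2)
  clear (3,0): R3 −= (6)R0 → (0, 4, 2, 2)
pivot(1,1)=2: scale R1 → (0, 1, 2, 0)
  clear (0,1): R0 −= (1)R1 → (1, 0, 6, 1)
  clear (2,1): R2 −= (5)R1 → (0, 0, 5, 2)
  clear (3,1): R3 −= (4)R1 → (0, 0, 1, 2)
pivot(2,2)=5: scale R2 → (0, 0, 1, 6)
  clear (0,2): R0 −= (6)R2 → (1, 0, 0, 0)
  clear (1,2): R1 −= (2)R2 → (0, 1, 0, 2)
  clear (3,2): R3 −= (1)R2 → (0, 0, 0, 3)
pivot(3,3)=3: scale R3 → (0, 0, 0, 1)
  clear (1,3): R1 −= (2)R3 → (0, 1, 0, 0)
  clear (2,3): R2 −= (6)R3 → (0, 0, 1, 0)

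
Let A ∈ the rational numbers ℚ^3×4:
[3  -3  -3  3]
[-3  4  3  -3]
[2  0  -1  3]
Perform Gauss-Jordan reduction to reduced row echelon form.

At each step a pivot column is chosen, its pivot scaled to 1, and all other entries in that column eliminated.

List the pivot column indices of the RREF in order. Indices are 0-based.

pivot columns: 0, 1, 2

pivot(0,0)=3: scale R0 → (1, -1, -1, 1)
  clear (1,0): R1 −= (-3)R0 → (0, 1, 0, 0)
  clear (2,0): R2 −= (2)R0 → (0, 2, 1, 1)
pivot(1,1)=1: scale R1 → (0, 1, 0, 0)
  clear (0,1): R0 −= (-1)R1 → (1, 0, -1, 1)
  clear (2,1): R2 −= (2)R1 → (0, 0, 1, 1)
pivot(2,2)=1: scale R2 → (0, 0, 1, 1)
  clear (0,2): R0 −= (-1)R2 → (1, 0, 0, 2)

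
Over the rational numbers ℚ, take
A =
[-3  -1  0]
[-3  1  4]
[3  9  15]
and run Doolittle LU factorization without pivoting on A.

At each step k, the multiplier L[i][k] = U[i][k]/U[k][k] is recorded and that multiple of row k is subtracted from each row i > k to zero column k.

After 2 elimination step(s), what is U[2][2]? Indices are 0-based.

U[2][2] = -1

Step 1: pivot at (0,0) is -3.
  row1 ← row1 − (1)·row0  ⇒  L[1][0]=1, U row1=(0, 2, 4)
  row2 ← row2 − (-1)·row0  ⇒  L[2][0]=-1, U row2=(0, 8, 15)
Step 2: pivot at (1,1) is 2.
  row2 ← row2 − (4)·row1  ⇒  L[2][1]=4, U row2=(0, 0, -1)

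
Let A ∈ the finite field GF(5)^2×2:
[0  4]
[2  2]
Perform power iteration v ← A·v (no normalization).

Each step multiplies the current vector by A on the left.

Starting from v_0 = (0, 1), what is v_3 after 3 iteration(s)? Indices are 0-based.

v_0 = (0, 1).
v_1 = A·v_0 = (4, 2).
v_2 = A·v_1 = (3, 2).
v_3 = A·v_2 = (3, 0).

v_3 = (3, 0)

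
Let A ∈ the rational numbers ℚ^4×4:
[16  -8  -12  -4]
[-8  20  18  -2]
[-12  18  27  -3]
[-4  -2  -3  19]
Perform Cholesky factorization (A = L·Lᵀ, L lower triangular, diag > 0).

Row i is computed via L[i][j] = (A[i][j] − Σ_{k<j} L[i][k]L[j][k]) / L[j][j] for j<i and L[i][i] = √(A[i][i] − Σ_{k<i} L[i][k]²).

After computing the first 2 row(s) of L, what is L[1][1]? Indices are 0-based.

Step 1: L[0][0] = √(16) = 4.
  L[1][0] = (-8) / L[0][0] = -2.
Step 2: L[1][1] = √(16) = 4.

L[1][1] = 4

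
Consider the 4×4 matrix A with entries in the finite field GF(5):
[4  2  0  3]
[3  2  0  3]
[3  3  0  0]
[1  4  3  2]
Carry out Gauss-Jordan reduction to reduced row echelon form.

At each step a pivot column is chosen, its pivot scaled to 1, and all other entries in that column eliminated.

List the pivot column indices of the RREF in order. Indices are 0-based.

pivot columns: 0, 1, 2, 3

pivot(0,0)=4: scale R0 → (1, 3, 0, 2)
  clear (1,0): R1 −= (3)R0 → (0, 3, 0, 2)
  clear (2,0): R2 −= (3)R0 → (0, 4, 0, 4)
  clear (3,0): R3 −= (1)R0 → (0, 1, 3, 0)
pivot(1,1)=3: scale R1 → (0, 1, 0, 4)
  clear (0,1): R0 −= (3)R1 → (1, 0, 0, 0)
  clear (2,1): R2 −= (4)R1 → (0, 0, 0, 3)
  clear (3,1): R3 −= (1)R1 → (0, 0, 3, 1)
pivot(2,2): swap R2↔R3
pivot(2,2)=3: scale R2 → (0, 0, 1, 2)
pivot(3,3)=3: scale R3 → (0, 0, 0, 1)
  clear (1,3): R1 −= (4)R3 → (0, 1, 0, 0)
  clear (2,3): R2 −= (2)R3 → (0, 0, 1, 0)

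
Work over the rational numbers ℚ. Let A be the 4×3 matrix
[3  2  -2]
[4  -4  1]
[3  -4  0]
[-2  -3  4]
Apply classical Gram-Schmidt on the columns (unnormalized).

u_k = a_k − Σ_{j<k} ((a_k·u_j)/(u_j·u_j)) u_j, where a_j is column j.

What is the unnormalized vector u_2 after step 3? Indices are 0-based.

u_2 = (621/727, 427/727, -685/727, 758/727)

Step 1: u_0 = a_0 = (3, 4, 3, -2).
Step 2: u_1 = a_1 − (-8/19)·u_0 = (62/19, -44/19, -52/19, -73/19).
Step 3: u_2 = a_2 − (-5/19)·u_0 − (-460/727)·u_1 = (621/727, 427/727, -685/727, 758/727).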